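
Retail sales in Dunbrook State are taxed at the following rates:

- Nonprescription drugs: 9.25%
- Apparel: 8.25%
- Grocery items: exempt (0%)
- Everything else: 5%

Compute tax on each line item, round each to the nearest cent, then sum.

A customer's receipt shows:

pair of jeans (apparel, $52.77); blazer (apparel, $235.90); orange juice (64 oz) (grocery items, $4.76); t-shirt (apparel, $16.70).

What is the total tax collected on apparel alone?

$25.19

Pair of jeans $52.77: apparel → 8.25% → $4.35
Blazer $235.90: apparel → 8.25% → $19.46
T-shirt $16.70: apparel → 8.25% → $1.38
Tax on apparel = $4.35 + $19.46 + $1.38 = $25.19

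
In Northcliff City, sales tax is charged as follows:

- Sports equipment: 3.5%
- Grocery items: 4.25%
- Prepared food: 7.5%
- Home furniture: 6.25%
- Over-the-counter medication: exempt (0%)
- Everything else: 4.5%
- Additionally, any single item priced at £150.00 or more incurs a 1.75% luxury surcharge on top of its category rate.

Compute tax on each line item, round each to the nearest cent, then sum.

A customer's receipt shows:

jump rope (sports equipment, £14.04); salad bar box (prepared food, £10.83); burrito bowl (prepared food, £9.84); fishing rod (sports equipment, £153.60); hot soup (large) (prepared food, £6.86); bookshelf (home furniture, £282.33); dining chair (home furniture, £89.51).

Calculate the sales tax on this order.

Jump rope £14.04: sports equipment → 3.5% → £0.49
Salad bar box £10.83: prepared food → 7.5% → £0.81
Burrito bowl £9.84: prepared food → 7.5% → £0.74
Fishing rod £153.60: sports equipment → 3.5% + 1.75% surcharge = 5.25% → £8.06
Hot soup (large) £6.86: prepared food → 7.5% → £0.51
Bookshelf £282.33: home furniture → 6.25% + 1.75% surcharge = 8% → £22.59
Dining chair £89.51: home furniture → 6.25% → £5.59
Total tax = £0.49 + £0.81 + £0.74 + £8.06 + £0.51 + £22.59 + £5.59 = £38.79

£38.79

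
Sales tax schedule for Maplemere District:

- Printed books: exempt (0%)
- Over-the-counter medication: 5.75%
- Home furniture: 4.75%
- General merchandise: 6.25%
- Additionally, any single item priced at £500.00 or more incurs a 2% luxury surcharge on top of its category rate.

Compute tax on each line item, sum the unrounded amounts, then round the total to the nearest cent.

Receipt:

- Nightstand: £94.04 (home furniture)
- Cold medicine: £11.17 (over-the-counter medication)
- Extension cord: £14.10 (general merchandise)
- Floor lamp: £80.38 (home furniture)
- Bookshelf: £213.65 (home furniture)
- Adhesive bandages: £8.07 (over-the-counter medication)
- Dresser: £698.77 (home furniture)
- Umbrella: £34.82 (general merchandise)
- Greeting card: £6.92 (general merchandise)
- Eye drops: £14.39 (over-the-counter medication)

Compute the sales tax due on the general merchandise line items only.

Extension cord £14.10: general merchandise → 6.25% → £0.88125
Umbrella £34.82: general merchandise → 6.25% → £2.17625
Greeting card £6.92: general merchandise → 6.25% → £0.4325
Tax on general merchandise: unrounded sum = £3.49 → £3.49

£3.49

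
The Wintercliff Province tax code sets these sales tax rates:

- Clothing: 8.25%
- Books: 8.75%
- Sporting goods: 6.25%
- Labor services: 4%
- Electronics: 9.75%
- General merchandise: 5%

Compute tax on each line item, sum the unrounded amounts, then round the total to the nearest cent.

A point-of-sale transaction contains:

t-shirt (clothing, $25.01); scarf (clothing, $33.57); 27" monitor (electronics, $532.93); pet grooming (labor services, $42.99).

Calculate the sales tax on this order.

$58.51

T-shirt $25.01: clothing → 8.25% → $2.063325
Scarf $33.57: clothing → 8.25% → $2.769525
27" monitor $532.93: electronics → 9.75% → $51.960675
Pet grooming $42.99: labor services → 4% → $1.7196
Unrounded tax sum = $58.513125 → $58.51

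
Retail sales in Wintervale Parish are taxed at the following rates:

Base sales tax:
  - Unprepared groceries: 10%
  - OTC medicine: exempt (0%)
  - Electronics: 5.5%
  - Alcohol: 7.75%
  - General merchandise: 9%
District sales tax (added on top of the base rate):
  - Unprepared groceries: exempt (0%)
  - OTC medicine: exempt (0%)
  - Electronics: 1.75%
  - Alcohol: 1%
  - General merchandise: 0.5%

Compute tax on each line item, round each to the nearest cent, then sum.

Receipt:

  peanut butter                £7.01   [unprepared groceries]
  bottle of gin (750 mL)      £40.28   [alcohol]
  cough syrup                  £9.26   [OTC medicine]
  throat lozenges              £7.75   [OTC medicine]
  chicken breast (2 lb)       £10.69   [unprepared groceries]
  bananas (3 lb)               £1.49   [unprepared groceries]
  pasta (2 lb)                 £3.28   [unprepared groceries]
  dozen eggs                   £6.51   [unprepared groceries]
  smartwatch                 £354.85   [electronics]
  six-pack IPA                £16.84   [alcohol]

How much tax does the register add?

£33.62

Peanut butter £7.01: unprepared groceries → 10% + 0% district = 10% → £0.70
Bottle of gin (750 mL) £40.28: alcohol → 7.75% + 1% district = 8.75% → £3.52
Cough syrup £9.26: OTC medicine → 0% + 0% district = 0% → £0.00
Throat lozenges £7.75: OTC medicine → 0% + 0% district = 0% → £0.00
Chicken breast (2 lb) £10.69: unprepared groceries → 10% + 0% district = 10% → £1.07
Bananas (3 lb) £1.49: unprepared groceries → 10% + 0% district = 10% → £0.15
Pasta (2 lb) £3.28: unprepared groceries → 10% + 0% district = 10% → £0.33
Dozen eggs £6.51: unprepared groceries → 10% + 0% district = 10% → £0.65
Smartwatch £354.85: electronics → 5.5% + 1.75% district = 7.25% → £25.73
Six-pack IPA £16.84: alcohol → 7.75% + 1% district = 8.75% → £1.47
Total tax = £0.70 + £3.52 + £1.07 + £0.15 + £0.33 + £0.65 + £25.73 + £1.47 = £33.62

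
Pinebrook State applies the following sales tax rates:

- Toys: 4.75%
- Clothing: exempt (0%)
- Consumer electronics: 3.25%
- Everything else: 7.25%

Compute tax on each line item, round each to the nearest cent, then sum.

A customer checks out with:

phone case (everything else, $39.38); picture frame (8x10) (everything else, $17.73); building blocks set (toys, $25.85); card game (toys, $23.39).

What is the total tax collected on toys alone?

Building blocks set $25.85: toys → 4.75% → $1.23
Card game $23.39: toys → 4.75% → $1.11
Tax on toys = $1.23 + $1.11 = $2.34

$2.34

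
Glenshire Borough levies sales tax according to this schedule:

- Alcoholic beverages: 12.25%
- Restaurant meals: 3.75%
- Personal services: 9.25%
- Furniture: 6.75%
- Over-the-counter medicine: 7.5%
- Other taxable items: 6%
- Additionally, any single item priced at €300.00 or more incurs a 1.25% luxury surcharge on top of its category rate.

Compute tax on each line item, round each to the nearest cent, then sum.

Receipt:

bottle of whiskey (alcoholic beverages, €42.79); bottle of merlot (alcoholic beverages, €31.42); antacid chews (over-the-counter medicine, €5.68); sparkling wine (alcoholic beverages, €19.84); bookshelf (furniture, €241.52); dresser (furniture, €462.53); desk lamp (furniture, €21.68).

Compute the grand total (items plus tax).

Bottle of whiskey €42.79: alcoholic beverages → 12.25% → €5.24
Bottle of merlot €31.42: alcoholic beverages → 12.25% → €3.85
Antacid chews €5.68: over-the-counter medicine → 7.5% → €0.43
Sparkling wine €19.84: alcoholic beverages → 12.25% → €2.43
Bookshelf €241.52: furniture → 6.75% → €16.30
Dresser €462.53: furniture → 6.75% + 1.25% surcharge = 8% → €37.00
Desk lamp €21.68: furniture → 6.75% → €1.46
Subtotal = €825.46; tax = €66.71; total due = €892.17

€892.17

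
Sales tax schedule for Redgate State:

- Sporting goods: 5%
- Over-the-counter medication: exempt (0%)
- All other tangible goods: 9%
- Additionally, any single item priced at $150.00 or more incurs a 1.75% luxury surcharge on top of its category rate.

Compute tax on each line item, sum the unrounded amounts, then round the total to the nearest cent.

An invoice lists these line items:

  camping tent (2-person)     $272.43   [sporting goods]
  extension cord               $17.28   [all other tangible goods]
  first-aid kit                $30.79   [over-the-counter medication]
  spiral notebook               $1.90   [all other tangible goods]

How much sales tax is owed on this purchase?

$20.12

Camping tent (2-person) $272.43: sporting goods → 5% + 1.75% surcharge = 6.75% → $18.389025
Extension cord $17.28: all other tangible goods → 9% → $1.5552
First-aid kit $30.79: over-the-counter medication → 0% → $0.00
Spiral notebook $1.90: all other tangible goods → 9% → $0.171
Unrounded tax sum = $20.115225 → $20.12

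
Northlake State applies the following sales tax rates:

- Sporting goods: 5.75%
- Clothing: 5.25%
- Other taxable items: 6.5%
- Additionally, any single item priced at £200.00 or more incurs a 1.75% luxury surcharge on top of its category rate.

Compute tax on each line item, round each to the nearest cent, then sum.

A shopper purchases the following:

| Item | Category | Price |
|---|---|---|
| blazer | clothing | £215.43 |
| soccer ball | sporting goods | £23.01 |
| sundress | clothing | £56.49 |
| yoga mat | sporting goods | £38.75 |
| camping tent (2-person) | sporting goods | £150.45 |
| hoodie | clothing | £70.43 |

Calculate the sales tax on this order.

£33.95

Blazer £215.43: clothing → 5.25% + 1.75% surcharge = 7% → £15.08
Soccer ball £23.01: sporting goods → 5.75% → £1.32
Sundress £56.49: clothing → 5.25% → £2.97
Yoga mat £38.75: sporting goods → 5.75% → £2.23
Camping tent (2-person) £150.45: sporting goods → 5.75% → £8.65
Hoodie £70.43: clothing → 5.25% → £3.70
Total tax = £15.08 + £1.32 + £2.97 + £2.23 + £8.65 + £3.70 = £33.95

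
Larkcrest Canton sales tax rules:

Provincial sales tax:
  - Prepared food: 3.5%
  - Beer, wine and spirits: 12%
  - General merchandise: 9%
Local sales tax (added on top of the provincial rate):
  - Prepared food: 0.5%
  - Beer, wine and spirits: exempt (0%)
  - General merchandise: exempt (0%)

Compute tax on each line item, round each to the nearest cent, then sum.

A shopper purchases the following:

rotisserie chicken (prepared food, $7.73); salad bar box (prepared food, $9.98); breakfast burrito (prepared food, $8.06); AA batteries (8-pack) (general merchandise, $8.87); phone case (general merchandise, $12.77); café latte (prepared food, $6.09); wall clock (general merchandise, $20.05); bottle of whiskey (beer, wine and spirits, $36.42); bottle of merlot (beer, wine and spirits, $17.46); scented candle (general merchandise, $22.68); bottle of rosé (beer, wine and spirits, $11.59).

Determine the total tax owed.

$14.92

Rotisserie chicken $7.73: prepared food → 3.5% + 0.5% local = 4% → $0.31
Salad bar box $9.98: prepared food → 3.5% + 0.5% local = 4% → $0.40
Breakfast burrito $8.06: prepared food → 3.5% + 0.5% local = 4% → $0.32
AA batteries (8-pack) $8.87: general merchandise → 9% + 0% local = 9% → $0.80
Phone case $12.77: general merchandise → 9% + 0% local = 9% → $1.15
Café latte $6.09: prepared food → 3.5% + 0.5% local = 4% → $0.24
Wall clock $20.05: general merchandise → 9% + 0% local = 9% → $1.80
Bottle of whiskey $36.42: beer, wine and spirits → 12% + 0% local = 12% → $4.37
Bottle of merlot $17.46: beer, wine and spirits → 12% + 0% local = 12% → $2.10
Scented candle $22.68: general merchandise → 9% + 0% local = 9% → $2.04
Bottle of rosé $11.59: beer, wine and spirits → 12% + 0% local = 12% → $1.39
Total tax = $0.31 + $0.40 + $0.32 + $0.80 + $1.15 + $0.24 + $1.80 + $4.37 + $2.10 + $2.04 + $1.39 = $14.92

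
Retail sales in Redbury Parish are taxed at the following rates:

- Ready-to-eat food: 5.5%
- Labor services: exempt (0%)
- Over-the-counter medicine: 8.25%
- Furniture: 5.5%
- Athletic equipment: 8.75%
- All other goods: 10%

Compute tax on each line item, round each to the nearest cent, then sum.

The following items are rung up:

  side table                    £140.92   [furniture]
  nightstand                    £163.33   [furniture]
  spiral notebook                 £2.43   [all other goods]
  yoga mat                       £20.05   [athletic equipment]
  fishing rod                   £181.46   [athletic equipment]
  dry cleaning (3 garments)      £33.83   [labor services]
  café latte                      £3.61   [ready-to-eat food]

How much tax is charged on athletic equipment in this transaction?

£17.63

Yoga mat £20.05: athletic equipment → 8.75% → £1.75
Fishing rod £181.46: athletic equipment → 8.75% → £15.88
Tax on athletic equipment = £1.75 + £15.88 = £17.63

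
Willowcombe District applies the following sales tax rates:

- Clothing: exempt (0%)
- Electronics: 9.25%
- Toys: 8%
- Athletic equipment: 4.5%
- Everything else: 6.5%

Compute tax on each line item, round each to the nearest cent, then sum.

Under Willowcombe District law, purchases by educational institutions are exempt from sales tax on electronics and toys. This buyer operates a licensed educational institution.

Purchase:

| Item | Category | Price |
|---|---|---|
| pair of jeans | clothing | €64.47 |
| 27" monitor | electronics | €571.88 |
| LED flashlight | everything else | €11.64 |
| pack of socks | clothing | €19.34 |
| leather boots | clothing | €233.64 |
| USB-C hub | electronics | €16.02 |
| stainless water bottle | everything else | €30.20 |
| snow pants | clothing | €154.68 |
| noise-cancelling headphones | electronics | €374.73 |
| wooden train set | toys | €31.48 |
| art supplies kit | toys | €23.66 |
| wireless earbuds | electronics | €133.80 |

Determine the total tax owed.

Pair of jeans €64.47: clothing → 0% → €0.00
27" monitor €571.88: electronics, buyer-exempt → 0% → €0.00
LED flashlight €11.64: everything else → 6.5% → €0.76
Pack of socks €19.34: clothing → 0% → €0.00
Leather boots €233.64: clothing → 0% → €0.00
USB-C hub €16.02: electronics, buyer-exempt → 0% → €0.00
Stainless water bottle €30.20: everything else → 6.5% → €1.96
Snow pants €154.68: clothing → 0% → €0.00
Noise-cancelling headphones €374.73: electronics, buyer-exempt → 0% → €0.00
Wooden train set €31.48: toys, buyer-exempt → 0% → €0.00
Art supplies kit €23.66: toys, buyer-exempt → 0% → €0.00
Wireless earbuds €133.80: electronics, buyer-exempt → 0% → €0.00
Total tax = €0.76 + €1.96 = €2.72

€2.72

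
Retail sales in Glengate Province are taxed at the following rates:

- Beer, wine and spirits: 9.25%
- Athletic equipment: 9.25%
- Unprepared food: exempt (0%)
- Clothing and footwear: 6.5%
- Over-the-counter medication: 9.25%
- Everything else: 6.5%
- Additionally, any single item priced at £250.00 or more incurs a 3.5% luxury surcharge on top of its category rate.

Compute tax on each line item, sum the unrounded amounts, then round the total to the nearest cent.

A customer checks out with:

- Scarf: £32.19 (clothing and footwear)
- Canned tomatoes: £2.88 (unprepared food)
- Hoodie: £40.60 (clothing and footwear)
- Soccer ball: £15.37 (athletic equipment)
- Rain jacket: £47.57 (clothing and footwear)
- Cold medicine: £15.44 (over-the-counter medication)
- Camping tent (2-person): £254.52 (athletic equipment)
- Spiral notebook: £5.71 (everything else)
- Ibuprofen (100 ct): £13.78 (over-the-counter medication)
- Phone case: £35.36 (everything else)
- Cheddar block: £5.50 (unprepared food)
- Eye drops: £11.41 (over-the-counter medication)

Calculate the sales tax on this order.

Scarf £32.19: clothing and footwear → 6.5% → £2.09235
Canned tomatoes £2.88: unprepared food → 0% → £0.00
Hoodie £40.60: clothing and footwear → 6.5% → £2.639
Soccer ball £15.37: athletic equipment → 9.25% → £1.421725
Rain jacket £47.57: clothing and footwear → 6.5% → £3.09205
Cold medicine £15.44: over-the-counter medication → 9.25% → £1.4282
Camping tent (2-person) £254.52: athletic equipment → 9.25% + 3.5% surcharge = 12.75% → £32.4513
Spiral notebook £5.71: everything else → 6.5% → £0.37115
Ibuprofen (100 ct) £13.78: over-the-counter medication → 9.25% → £1.27465
Phone case £35.36: everything else → 6.5% → £2.2984
Cheddar block £5.50: unprepared food → 0% → £0.00
Eye drops £11.41: over-the-counter medication → 9.25% → £1.055425
Unrounded tax sum = £48.12425 → £48.12

£48.12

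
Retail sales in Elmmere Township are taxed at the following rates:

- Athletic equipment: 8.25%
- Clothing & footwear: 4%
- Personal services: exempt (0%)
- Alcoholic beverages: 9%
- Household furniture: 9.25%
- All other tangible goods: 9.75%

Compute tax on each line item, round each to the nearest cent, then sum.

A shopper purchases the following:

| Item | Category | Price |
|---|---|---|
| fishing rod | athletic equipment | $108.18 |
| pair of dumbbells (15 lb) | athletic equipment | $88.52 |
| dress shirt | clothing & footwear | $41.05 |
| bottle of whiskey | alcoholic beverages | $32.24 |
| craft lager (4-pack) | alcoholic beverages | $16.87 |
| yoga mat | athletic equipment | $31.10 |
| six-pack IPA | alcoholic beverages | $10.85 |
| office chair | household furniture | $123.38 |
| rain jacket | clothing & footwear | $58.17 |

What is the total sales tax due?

$39.57

Fishing rod $108.18: athletic equipment → 8.25% → $8.92
Pair of dumbbells (15 lb) $88.52: athletic equipment → 8.25% → $7.30
Dress shirt $41.05: clothing & footwear → 4% → $1.64
Bottle of whiskey $32.24: alcoholic beverages → 9% → $2.90
Craft lager (4-pack) $16.87: alcoholic beverages → 9% → $1.52
Yoga mat $31.10: athletic equipment → 8.25% → $2.57
Six-pack IPA $10.85: alcoholic beverages → 9% → $0.98
Office chair $123.38: household furniture → 9.25% → $11.41
Rain jacket $58.17: clothing & footwear → 4% → $2.33
Total tax = $8.92 + $7.30 + $1.64 + $2.90 + $1.52 + $2.57 + $0.98 + $11.41 + $2.33 = $39.57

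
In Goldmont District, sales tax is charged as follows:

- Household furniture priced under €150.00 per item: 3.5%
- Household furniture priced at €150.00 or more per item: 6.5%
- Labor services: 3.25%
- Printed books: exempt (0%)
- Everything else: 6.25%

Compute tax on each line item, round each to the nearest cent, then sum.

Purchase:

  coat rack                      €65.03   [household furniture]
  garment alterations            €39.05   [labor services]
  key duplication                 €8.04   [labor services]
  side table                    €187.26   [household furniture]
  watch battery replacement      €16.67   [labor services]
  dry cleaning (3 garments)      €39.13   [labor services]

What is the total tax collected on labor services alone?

Garment alterations €39.05: labor services → 3.25% → €1.27
Key duplication €8.04: labor services → 3.25% → €0.26
Watch battery replacement €16.67: labor services → 3.25% → €0.54
Dry cleaning (3 garments) €39.13: labor services → 3.25% → €1.27
Tax on labor services = €1.27 + €0.26 + €0.54 + €1.27 = €3.34

€3.34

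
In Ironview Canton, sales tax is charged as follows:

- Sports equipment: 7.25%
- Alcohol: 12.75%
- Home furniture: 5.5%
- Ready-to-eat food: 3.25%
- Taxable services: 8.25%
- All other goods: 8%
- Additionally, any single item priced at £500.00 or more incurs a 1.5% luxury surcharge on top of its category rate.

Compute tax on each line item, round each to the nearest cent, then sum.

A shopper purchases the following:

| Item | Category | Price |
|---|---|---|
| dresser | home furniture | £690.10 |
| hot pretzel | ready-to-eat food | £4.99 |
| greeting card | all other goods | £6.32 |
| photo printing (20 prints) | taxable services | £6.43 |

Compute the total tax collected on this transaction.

Dresser £690.10: home furniture → 5.5% + 1.5% surcharge = 7% → £48.31
Hot pretzel £4.99: ready-to-eat food → 3.25% → £0.16
Greeting card £6.32: all other goods → 8% → £0.51
Photo printing (20 prints) £6.43: taxable services → 8.25% → £0.53
Total tax = £48.31 + £0.16 + £0.51 + £0.53 = £49.51

£49.51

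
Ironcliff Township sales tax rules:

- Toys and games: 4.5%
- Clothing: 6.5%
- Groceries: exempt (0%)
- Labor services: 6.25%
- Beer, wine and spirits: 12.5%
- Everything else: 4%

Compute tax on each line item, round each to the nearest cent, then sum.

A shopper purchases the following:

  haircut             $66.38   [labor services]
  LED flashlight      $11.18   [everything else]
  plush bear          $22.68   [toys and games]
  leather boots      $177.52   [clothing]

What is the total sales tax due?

$17.16

Haircut $66.38: labor services → 6.25% → $4.15
LED flashlight $11.18: everything else → 4% → $0.45
Plush bear $22.68: toys and games → 4.5% → $1.02
Leather boots $177.52: clothing → 6.5% → $11.54
Total tax = $4.15 + $0.45 + $1.02 + $11.54 = $17.16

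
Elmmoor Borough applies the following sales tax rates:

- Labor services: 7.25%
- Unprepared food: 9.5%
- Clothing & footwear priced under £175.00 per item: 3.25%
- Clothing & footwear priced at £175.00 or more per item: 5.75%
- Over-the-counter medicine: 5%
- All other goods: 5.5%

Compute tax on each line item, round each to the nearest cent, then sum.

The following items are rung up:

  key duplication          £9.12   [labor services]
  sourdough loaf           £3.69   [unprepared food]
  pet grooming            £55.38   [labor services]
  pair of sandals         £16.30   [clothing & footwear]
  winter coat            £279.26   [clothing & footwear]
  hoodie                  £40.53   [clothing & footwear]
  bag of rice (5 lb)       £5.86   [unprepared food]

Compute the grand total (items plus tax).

£433.64

Key duplication £9.12: labor services → 7.25% → £0.66
Sourdough loaf £3.69: unprepared food → 9.5% → £0.35
Pet grooming £55.38: labor services → 7.25% → £4.02
Pair of sandals £16.30: clothing & footwear, under £175.00 → 3.25% → £0.53
Winter coat £279.26: clothing & footwear, £175.00 or more → 5.75% → £16.06
Hoodie £40.53: clothing & footwear, under £175.00 → 3.25% → £1.32
Bag of rice (5 lb) £5.86: unprepared food → 9.5% → £0.56
Subtotal = £410.14; tax = £23.50; total due = £433.64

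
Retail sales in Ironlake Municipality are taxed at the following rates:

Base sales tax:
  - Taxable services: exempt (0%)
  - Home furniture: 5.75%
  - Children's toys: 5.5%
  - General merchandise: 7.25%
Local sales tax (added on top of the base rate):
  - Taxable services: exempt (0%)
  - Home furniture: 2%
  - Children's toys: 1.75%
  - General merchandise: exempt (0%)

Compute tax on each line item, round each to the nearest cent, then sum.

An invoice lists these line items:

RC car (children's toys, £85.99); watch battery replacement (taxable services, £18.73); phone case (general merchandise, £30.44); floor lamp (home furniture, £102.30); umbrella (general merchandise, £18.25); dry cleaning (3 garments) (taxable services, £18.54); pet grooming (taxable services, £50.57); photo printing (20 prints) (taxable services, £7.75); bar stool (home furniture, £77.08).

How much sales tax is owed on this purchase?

RC car £85.99: children's toys → 5.5% + 1.75% local = 7.25% → £6.23
Watch battery replacement £18.73: taxable services → 0% + 0% local = 0% → £0.00
Phone case £30.44: general merchandise → 7.25% + 0% local = 7.25% → £2.21
Floor lamp £102.30: home furniture → 5.75% + 2% local = 7.75% → £7.93
Umbrella £18.25: general merchandise → 7.25% + 0% local = 7.25% → £1.32
Dry cleaning (3 garments) £18.54: taxable services → 0% + 0% local = 0% → £0.00
Pet grooming £50.57: taxable services → 0% + 0% local = 0% → £0.00
Photo printing (20 prints) £7.75: taxable services → 0% + 0% local = 0% → £0.00
Bar stool £77.08: home furniture → 5.75% + 2% local = 7.75% → £5.97
Total tax = £6.23 + £2.21 + £7.93 + £1.32 + £5.97 = £23.66

£23.66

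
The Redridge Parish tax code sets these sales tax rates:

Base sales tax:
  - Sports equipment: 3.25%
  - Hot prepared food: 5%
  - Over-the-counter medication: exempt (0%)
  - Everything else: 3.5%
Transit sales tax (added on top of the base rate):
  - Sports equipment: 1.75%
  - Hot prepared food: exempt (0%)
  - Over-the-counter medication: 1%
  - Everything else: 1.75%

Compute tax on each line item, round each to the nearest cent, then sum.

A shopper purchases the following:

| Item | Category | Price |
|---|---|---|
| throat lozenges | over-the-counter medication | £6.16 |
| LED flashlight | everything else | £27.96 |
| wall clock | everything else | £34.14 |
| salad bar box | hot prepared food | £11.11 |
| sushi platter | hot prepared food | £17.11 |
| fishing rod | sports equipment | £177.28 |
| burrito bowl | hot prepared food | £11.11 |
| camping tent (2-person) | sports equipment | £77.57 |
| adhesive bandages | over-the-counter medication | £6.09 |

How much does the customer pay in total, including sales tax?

£386.63

Throat lozenges £6.16: over-the-counter medication → 0% + 1% transit = 1% → £0.06
LED flashlight £27.96: everything else → 3.5% + 1.75% transit = 5.25% → £1.47
Wall clock £34.14: everything else → 3.5% + 1.75% transit = 5.25% → £1.79
Salad bar box £11.11: hot prepared food → 5% + 0% transit = 5% → £0.56
Sushi platter £17.11: hot prepared food → 5% + 0% transit = 5% → £0.86
Fishing rod £177.28: sports equipment → 3.25% + 1.75% transit = 5% → £8.86
Burrito bowl £11.11: hot prepared food → 5% + 0% transit = 5% → £0.56
Camping tent (2-person) £77.57: sports equipment → 3.25% + 1.75% transit = 5% → £3.88
Adhesive bandages £6.09: over-the-counter medication → 0% + 1% transit = 1% → £0.06
Subtotal = £368.53; tax = £18.10; total due = £386.63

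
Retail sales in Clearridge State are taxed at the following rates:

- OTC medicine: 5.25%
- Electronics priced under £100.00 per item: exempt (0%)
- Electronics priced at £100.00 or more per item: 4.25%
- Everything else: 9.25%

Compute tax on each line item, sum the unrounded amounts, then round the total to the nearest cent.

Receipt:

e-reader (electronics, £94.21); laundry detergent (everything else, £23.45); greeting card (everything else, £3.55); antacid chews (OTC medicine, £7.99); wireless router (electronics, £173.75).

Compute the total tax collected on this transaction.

£10.30

E-reader £94.21: electronics, under £100.00 → 0% → £0.00
Laundry detergent £23.45: everything else → 9.25% → £2.169125
Greeting card £3.55: everything else → 9.25% → £0.328375
Antacid chews £7.99: OTC medicine → 5.25% → £0.419475
Wireless router £173.75: electronics, £100.00 or more → 4.25% → £7.384375
Unrounded tax sum = £10.30135 → £10.30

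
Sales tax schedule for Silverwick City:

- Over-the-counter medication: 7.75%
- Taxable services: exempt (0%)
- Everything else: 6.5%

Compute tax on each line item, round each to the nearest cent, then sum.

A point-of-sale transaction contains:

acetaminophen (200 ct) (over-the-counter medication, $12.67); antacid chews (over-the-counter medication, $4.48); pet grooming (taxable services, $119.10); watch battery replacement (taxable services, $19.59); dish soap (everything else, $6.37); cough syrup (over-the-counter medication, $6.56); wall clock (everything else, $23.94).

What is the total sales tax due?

Acetaminophen (200 ct) $12.67: over-the-counter medication → 7.75% → $0.98
Antacid chews $4.48: over-the-counter medication → 7.75% → $0.35
Pet grooming $119.10: taxable services → 0% → $0.00
Watch battery replacement $19.59: taxable services → 0% → $0.00
Dish soap $6.37: everything else → 6.5% → $0.41
Cough syrup $6.56: over-the-counter medication → 7.75% → $0.51
Wall clock $23.94: everything else → 6.5% → $1.56
Total tax = $0.98 + $0.35 + $0.41 + $0.51 + $1.56 = $3.81

$3.81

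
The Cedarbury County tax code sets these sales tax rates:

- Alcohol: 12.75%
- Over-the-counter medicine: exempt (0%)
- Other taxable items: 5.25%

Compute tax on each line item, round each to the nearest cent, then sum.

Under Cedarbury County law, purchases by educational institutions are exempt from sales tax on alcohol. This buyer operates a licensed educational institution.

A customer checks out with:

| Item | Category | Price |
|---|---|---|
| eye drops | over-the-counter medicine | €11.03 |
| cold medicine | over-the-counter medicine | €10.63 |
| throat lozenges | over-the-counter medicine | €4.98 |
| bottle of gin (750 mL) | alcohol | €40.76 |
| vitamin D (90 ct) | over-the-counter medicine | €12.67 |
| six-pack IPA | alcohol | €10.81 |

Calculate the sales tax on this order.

Eye drops €11.03: over-the-counter medicine → 0% → €0.00
Cold medicine €10.63: over-the-counter medicine → 0% → €0.00
Throat lozenges €4.98: over-the-counter medicine → 0% → €0.00
Bottle of gin (750 mL) €40.76: alcohol, buyer-exempt → 0% → €0.00
Vitamin D (90 ct) €12.67: over-the-counter medicine → 0% → €0.00
Six-pack IPA €10.81: alcohol, buyer-exempt → 0% → €0.00
Total tax = €0.00

€0.00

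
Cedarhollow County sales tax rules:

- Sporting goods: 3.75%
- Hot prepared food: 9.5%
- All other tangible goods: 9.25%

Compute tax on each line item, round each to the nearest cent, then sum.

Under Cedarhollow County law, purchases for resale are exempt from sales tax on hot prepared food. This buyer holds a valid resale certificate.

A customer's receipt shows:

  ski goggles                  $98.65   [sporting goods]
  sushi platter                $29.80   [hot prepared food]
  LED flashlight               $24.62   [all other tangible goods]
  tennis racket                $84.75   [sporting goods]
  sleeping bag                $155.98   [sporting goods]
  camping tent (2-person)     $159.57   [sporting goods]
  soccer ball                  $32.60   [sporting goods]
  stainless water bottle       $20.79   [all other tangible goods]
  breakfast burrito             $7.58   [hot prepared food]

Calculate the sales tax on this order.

$24.13

Ski goggles $98.65: sporting goods → 3.75% → $3.70
Sushi platter $29.80: hot prepared food, buyer-exempt → 0% → $0.00
LED flashlight $24.62: all other tangible goods → 9.25% → $2.28
Tennis racket $84.75: sporting goods → 3.75% → $3.18
Sleeping bag $155.98: sporting goods → 3.75% → $5.85
Camping tent (2-person) $159.57: sporting goods → 3.75% → $5.98
Soccer ball $32.60: sporting goods → 3.75% → $1.22
Stainless water bottle $20.79: all other tangible goods → 9.25% → $1.92
Breakfast burrito $7.58: hot prepared food, buyer-exempt → 0% → $0.00
Total tax = $3.70 + $2.28 + $3.18 + $5.85 + $5.98 + $1.22 + $1.92 = $24.13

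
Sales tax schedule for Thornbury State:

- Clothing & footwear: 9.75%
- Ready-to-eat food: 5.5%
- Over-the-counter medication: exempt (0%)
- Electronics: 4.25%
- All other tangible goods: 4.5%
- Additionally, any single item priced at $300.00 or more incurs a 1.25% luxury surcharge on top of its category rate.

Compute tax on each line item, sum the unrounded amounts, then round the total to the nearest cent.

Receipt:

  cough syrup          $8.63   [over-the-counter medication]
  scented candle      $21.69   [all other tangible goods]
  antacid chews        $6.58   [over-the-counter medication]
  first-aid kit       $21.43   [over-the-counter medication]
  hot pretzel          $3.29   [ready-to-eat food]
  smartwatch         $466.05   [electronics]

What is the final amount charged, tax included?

Cough syrup $8.63: over-the-counter medication → 0% → $0.00
Scented candle $21.69: all other tangible goods → 4.5% → $0.97605
Antacid chews $6.58: over-the-counter medication → 0% → $0.00
First-aid kit $21.43: over-the-counter medication → 0% → $0.00
Hot pretzel $3.29: ready-to-eat food → 5.5% → $0.18095
Smartwatch $466.05: electronics → 4.25% + 1.25% surcharge = 5.5% → $25.63275
Subtotal = $527.67; unrounded tax = $26.78975 → $26.79; total due = $554.46

$554.46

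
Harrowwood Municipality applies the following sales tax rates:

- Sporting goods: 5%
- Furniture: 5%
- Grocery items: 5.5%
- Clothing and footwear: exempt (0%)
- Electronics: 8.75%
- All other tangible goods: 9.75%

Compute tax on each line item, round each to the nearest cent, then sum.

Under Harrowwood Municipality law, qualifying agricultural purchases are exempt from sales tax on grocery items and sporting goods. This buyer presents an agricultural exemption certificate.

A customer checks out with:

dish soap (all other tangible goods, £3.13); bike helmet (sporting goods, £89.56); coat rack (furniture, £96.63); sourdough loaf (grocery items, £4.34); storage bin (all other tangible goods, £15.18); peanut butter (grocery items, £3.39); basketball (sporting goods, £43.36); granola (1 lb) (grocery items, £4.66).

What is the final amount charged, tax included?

Dish soap £3.13: all other tangible goods → 9.75% → £0.31
Bike helmet £89.56: sporting goods, buyer-exempt → 0% → £0.00
Coat rack £96.63: furniture → 5% → £4.83
Sourdough loaf £4.34: grocery items, buyer-exempt → 0% → £0.00
Storage bin £15.18: all other tangible goods → 9.75% → £1.48
Peanut butter £3.39: grocery items, buyer-exempt → 0% → £0.00
Basketball £43.36: sporting goods, buyer-exempt → 0% → £0.00
Granola (1 lb) £4.66: grocery items, buyer-exempt → 0% → £0.00
Subtotal = £260.25; tax = £6.62; total due = £266.87

£266.87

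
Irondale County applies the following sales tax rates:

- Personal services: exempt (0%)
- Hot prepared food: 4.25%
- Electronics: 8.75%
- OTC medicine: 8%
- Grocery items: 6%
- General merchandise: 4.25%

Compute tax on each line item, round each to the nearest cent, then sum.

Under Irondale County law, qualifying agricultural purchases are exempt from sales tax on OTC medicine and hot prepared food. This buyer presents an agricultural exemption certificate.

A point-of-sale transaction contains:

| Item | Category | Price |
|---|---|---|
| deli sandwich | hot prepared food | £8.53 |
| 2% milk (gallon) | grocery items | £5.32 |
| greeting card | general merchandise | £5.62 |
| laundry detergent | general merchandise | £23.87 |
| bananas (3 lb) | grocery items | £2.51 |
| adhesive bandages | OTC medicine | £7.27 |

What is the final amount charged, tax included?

£54.84

Deli sandwich £8.53: hot prepared food, buyer-exempt → 0% → £0.00
2% milk (gallon) £5.32: grocery items → 6% → £0.32
Greeting card £5.62: general merchandise → 4.25% → £0.24
Laundry detergent £23.87: general merchandise → 4.25% → £1.01
Bananas (3 lb) £2.51: grocery items → 6% → £0.15
Adhesive bandages £7.27: OTC medicine, buyer-exempt → 0% → £0.00
Subtotal = £53.12; tax = £1.72; total due = £54.84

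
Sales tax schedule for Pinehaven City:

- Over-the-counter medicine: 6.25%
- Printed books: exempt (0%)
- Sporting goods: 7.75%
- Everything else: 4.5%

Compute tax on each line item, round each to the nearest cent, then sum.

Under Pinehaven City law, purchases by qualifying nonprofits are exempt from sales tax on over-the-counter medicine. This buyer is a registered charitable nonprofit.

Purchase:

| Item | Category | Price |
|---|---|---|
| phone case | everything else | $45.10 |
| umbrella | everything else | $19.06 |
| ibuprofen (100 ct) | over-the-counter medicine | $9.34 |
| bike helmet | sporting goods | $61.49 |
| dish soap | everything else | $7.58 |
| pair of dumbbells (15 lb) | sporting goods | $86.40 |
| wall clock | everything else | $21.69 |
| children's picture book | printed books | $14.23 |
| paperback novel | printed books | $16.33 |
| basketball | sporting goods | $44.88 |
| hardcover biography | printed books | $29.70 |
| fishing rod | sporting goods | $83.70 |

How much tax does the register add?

$25.65

Phone case $45.10: everything else → 4.5% → $2.03
Umbrella $19.06: everything else → 4.5% → $0.86
Ibuprofen (100 ct) $9.34: over-the-counter medicine, buyer-exempt → 0% → $0.00
Bike helmet $61.49: sporting goods → 7.75% → $4.77
Dish soap $7.58: everything else → 4.5% → $0.34
Pair of dumbbells (15 lb) $86.40: sporting goods → 7.75% → $6.70
Wall clock $21.69: everything else → 4.5% → $0.98
Children's picture book $14.23: printed books → 0% → $0.00
Paperback novel $16.33: printed books → 0% → $0.00
Basketball $44.88: sporting goods → 7.75% → $3.48
Hardcover biography $29.70: printed books → 0% → $0.00
Fishing rod $83.70: sporting goods → 7.75% → $6.49
Total tax = $2.03 + $0.86 + $4.77 + $0.34 + $6.70 + $0.98 + $3.48 + $6.49 = $25.65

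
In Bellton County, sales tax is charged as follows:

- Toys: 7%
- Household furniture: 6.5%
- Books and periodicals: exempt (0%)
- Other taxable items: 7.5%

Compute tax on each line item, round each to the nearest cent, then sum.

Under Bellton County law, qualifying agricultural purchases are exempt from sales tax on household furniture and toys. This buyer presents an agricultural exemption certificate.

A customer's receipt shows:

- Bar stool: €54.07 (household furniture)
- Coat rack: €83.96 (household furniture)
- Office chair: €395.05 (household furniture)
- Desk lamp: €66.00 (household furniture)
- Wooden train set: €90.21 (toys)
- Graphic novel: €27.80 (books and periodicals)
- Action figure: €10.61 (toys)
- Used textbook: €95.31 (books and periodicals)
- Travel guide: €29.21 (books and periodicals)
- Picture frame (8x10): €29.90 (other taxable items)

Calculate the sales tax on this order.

Bar stool €54.07: household furniture, buyer-exempt → 0% → €0.00
Coat rack €83.96: household furniture, buyer-exempt → 0% → €0.00
Office chair €395.05: household furniture, buyer-exempt → 0% → €0.00
Desk lamp €66.00: household furniture, buyer-exempt → 0% → €0.00
Wooden train set €90.21: toys, buyer-exempt → 0% → €0.00
Graphic novel €27.80: books and periodicals → 0% → €0.00
Action figure €10.61: toys, buyer-exempt → 0% → €0.00
Used textbook €95.31: books and periodicals → 0% → €0.00
Travel guide €29.21: books and periodicals → 0% → €0.00
Picture frame (8x10) €29.90: other taxable items → 7.5% → €2.24
Total tax = €2.24

€2.24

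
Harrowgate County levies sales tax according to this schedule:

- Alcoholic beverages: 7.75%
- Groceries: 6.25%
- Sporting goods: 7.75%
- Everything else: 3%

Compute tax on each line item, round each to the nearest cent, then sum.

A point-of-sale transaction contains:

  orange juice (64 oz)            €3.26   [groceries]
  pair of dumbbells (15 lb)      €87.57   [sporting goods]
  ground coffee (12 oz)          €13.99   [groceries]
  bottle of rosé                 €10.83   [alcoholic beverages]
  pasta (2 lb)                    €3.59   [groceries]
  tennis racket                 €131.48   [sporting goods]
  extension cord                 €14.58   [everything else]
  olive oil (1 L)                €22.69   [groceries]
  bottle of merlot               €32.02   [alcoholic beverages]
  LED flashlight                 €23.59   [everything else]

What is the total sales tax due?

€24.16

Orange juice (64 oz) €3.26: groceries → 6.25% → €0.20
Pair of dumbbells (15 lb) €87.57: sporting goods → 7.75% → €6.79
Ground coffee (12 oz) €13.99: groceries → 6.25% → €0.87
Bottle of rosé €10.83: alcoholic beverages → 7.75% → €0.84
Pasta (2 lb) €3.59: groceries → 6.25% → €0.22
Tennis racket €131.48: sporting goods → 7.75% → €10.19
Extension cord €14.58: everything else → 3% → €0.44
Olive oil (1 L) €22.69: groceries → 6.25% → €1.42
Bottle of merlot €32.02: alcoholic beverages → 7.75% → €2.48
LED flashlight €23.59: everything else → 3% → €0.71
Total tax = €0.20 + €6.79 + €0.87 + €0.84 + €0.22 + €10.19 + €0.44 + €1.42 + €2.48 + €0.71 = €24.16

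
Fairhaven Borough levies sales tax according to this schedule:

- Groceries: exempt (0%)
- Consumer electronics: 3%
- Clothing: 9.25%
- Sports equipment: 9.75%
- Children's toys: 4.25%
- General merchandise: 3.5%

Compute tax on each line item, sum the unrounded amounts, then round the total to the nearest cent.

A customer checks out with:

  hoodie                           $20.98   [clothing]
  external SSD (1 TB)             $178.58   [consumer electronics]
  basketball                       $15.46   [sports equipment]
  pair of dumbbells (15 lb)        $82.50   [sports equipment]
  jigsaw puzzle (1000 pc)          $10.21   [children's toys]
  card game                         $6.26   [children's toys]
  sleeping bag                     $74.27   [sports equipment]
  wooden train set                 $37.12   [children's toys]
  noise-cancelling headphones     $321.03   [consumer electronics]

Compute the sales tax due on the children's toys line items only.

Jigsaw puzzle (1000 pc) $10.21: children's toys → 4.25% → $0.433925
Card game $6.26: children's toys → 4.25% → $0.26605
Wooden train set $37.12: children's toys → 4.25% → $1.5776
Tax on children's toys: unrounded sum = $2.277575 → $2.28

$2.28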